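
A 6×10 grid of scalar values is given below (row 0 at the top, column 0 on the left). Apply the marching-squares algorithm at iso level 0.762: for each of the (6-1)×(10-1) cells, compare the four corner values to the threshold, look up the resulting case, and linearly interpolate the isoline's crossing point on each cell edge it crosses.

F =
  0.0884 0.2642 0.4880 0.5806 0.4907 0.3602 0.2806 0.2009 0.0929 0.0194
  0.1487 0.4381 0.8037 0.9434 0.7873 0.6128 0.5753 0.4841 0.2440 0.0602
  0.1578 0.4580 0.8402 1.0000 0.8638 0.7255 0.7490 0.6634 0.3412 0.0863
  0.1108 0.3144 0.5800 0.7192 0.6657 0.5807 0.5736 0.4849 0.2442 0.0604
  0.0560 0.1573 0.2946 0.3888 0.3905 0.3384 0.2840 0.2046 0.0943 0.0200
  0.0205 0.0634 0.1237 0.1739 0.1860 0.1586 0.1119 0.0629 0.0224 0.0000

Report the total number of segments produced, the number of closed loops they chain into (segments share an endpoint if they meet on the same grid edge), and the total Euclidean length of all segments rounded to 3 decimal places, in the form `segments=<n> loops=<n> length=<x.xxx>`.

segments=10 loops=1 length=8.112

cell (0,1): code 0100 → (0.868,2.000)–(1.000,1.886)
cell (0,2): code 1100 → (0.500,3.000)–(0.868,2.000)
cell (0,3): code 1100 → (0.915,4.000)–(0.500,3.000)
cell (0,4): code 1000 → (1.000,4.145)–(0.915,4.000)
cell (1,1): code 0110 → (1.000,1.886)–(2.000,1.795)
cell (1,4): code 1001 → (2.000,4.736)–(1.000,4.145)
cell (2,1): code 0010 → (2.000,1.795)–(2.301,2.000)
cell (2,2): code 0011 → (2.301,2.000)–(2.848,3.000)
cell (2,3): code 0011 → (2.848,3.000)–(2.514,4.000)
cell (2,4): code 0001 → (2.514,4.000)–(2.000,4.736)
total: 10 segments, chained into 1 closed loop(s), length Σ = 8.111914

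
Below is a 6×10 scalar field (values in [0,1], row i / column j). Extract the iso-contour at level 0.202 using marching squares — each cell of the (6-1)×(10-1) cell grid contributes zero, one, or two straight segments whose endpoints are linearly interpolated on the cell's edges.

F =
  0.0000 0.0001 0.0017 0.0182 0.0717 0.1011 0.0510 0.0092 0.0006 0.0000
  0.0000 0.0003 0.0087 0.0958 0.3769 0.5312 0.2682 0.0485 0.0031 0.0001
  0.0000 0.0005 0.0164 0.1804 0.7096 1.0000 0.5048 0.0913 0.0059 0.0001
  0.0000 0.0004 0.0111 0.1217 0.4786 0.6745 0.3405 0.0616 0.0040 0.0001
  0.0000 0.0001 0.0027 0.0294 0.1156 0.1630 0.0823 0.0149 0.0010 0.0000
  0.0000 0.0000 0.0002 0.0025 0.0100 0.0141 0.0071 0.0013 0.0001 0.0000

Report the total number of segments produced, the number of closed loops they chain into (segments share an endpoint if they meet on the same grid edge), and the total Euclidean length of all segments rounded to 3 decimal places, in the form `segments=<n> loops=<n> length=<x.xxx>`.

cell (0,3): code 0100 → (0.427,4.000)–(1.000,3.378)
cell (0,4): code 1100 → (0.235,5.000)–(0.427,4.000)
cell (0,5): code 1100 → (0.695,6.000)–(0.235,5.000)
cell (0,6): code 1000 → (1.000,6.301)–(0.695,6.000)
cell (1,3): code 0110 → (1.000,3.378)–(2.000,3.041)
cell (1,6): code 1001 → (2.000,6.732)–(1.000,6.301)
cell (2,3): code 0110 → (2.000,3.041)–(3.000,3.225)
cell (2,6): code 1001 → (3.000,6.497)–(2.000,6.732)
cell (3,3): code 0010 → (3.000,3.225)–(3.762,4.000)
cell (3,4): code 0011 → (3.762,4.000)–(3.924,5.000)
cell (3,5): code 0011 → (3.924,5.000)–(3.536,6.000)
cell (3,6): code 0001 → (3.536,6.000)–(3.000,6.497)
total: 12 segments, chained into 1 closed loop(s), length Σ = 11.485419

segments=12 loops=1 length=11.485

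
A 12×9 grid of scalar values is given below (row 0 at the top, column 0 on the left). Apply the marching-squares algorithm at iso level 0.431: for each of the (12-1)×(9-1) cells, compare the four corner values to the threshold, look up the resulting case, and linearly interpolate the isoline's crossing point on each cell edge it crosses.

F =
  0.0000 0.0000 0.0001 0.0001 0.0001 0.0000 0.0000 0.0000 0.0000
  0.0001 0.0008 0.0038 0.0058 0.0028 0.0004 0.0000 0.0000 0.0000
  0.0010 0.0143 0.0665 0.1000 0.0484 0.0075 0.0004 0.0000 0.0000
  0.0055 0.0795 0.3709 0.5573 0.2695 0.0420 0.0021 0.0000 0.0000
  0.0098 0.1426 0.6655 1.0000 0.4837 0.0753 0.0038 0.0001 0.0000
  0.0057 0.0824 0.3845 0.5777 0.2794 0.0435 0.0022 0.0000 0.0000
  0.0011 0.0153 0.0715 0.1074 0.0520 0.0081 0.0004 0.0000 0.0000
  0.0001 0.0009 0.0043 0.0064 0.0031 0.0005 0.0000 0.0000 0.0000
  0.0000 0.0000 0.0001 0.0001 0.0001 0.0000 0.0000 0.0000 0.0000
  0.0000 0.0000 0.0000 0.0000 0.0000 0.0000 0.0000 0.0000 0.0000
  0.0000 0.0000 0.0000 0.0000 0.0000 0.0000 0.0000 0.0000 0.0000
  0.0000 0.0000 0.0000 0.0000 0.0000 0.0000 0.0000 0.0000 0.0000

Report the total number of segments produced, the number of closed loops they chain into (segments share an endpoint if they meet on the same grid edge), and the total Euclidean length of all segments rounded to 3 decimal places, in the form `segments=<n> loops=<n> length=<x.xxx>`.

segments=12 loops=1 length=7.594

cell (2,2): code 0100 → (2.724,3.000)–(3.000,2.322)
cell (2,3): code 1000 → (3.000,3.439)–(2.724,3.000)
cell (3,1): code 0100 → (3.204,2.000)–(4.000,1.552)
cell (3,2): code 1110 → (3.000,2.322)–(3.204,2.000)
cell (3,3): code 1101 → (3.754,4.000)–(3.000,3.439)
cell (3,4): code 1000 → (4.000,4.129)–(3.754,4.000)
cell (4,1): code 0010 → (4.000,1.552)–(4.835,2.000)
cell (4,2): code 0111 → (4.835,2.000)–(5.000,2.241)
cell (4,3): code 1011 → (5.000,3.492)–(4.258,4.000)
cell (4,4): code 0001 → (4.258,4.000)–(4.000,4.129)
cell (5,2): code 0010 → (5.000,2.241)–(5.312,3.000)
cell (5,3): code 0001 → (5.312,3.000)–(5.000,3.492)
total: 12 segments, chained into 1 closed loop(s), length Σ = 7.593645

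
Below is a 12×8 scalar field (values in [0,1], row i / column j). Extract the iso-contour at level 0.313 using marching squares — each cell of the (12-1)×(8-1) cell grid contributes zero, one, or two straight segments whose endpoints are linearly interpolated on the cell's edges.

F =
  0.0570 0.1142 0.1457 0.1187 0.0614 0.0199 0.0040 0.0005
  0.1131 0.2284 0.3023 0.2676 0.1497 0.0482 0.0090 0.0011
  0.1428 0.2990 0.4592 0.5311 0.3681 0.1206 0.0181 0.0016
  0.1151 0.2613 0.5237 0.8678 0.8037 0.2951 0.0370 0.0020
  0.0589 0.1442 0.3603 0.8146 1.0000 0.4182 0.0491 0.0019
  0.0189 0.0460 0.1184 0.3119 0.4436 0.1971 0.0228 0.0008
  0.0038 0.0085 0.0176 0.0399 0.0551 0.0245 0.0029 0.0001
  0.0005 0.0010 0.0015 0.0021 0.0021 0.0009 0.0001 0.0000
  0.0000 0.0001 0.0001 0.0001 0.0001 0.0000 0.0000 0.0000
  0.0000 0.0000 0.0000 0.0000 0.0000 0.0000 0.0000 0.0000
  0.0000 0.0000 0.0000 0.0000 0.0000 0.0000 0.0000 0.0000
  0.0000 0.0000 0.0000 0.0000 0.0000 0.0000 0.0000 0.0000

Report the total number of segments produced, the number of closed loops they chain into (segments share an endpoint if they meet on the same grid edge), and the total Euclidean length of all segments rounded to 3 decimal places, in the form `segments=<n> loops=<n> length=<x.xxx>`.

cell (1,1): code 0100 → (1.068,2.000)–(2.000,1.087)
cell (1,2): code 1100 → (1.172,3.000)–(1.068,2.000)
cell (1,3): code 1100 → (1.748,4.000)–(1.172,3.000)
cell (1,4): code 1000 → (2.000,4.223)–(1.748,4.000)
cell (2,1): code 0110 → (2.000,1.087)–(3.000,1.197)
cell (2,4): code 1001 → (3.000,4.965)–(2.000,4.223)
cell (3,1): code 0110 → (3.000,1.197)–(4.000,1.781)
cell (3,4): code 1101 → (3.145,5.000)–(3.000,4.965)
cell (3,5): code 1000 → (4.000,5.285)–(3.145,5.000)
cell (4,1): code 0010 → (4.000,1.781)–(4.196,2.000)
cell (4,2): code 0011 → (4.196,2.000)–(4.998,3.000)
cell (4,3): code 0111 → (4.998,3.000)–(5.000,3.008)
cell (4,4): code 1011 → (5.000,4.530)–(4.476,5.000)
cell (4,5): code 0001 → (4.476,5.000)–(4.000,5.285)
cell (5,3): code 0010 → (5.000,3.008)–(5.336,4.000)
cell (5,4): code 0001 → (5.336,4.000)–(5.000,4.530)
total: 16 segments, chained into 1 closed loop(s), length Σ = 12.777285

segments=16 loops=1 length=12.777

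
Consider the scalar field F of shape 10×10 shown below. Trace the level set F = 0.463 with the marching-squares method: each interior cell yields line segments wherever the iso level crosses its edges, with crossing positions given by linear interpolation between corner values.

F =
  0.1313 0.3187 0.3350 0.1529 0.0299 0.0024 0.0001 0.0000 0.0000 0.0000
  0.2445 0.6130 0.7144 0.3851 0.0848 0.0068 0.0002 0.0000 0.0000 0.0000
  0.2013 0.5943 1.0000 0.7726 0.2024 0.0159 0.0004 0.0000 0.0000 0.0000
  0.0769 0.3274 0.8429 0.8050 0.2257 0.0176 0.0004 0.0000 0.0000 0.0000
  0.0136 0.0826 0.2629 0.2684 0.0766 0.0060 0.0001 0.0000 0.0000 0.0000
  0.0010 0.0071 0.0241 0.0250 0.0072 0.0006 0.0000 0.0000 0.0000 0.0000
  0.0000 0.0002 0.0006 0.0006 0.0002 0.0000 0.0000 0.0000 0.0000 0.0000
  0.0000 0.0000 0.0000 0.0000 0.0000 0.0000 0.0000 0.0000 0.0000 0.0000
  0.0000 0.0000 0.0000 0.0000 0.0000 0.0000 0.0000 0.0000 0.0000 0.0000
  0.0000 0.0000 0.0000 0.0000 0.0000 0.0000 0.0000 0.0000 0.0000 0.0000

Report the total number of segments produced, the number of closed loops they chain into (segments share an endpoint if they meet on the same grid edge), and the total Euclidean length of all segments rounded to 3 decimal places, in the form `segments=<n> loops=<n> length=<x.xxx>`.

segments=12 loops=1 length=9.977

cell (0,0): code 0100 → (0.490,1.000)–(1.000,0.593)
cell (0,1): code 1100 → (0.337,2.000)–(0.490,1.000)
cell (0,2): code 1000 → (1.000,2.763)–(0.337,2.000)
cell (1,0): code 0110 → (1.000,0.593)–(2.000,0.666)
cell (1,2): code 1101 → (1.201,3.000)–(1.000,2.763)
cell (1,3): code 1000 → (2.000,3.543)–(1.201,3.000)
cell (2,0): code 0010 → (2.000,0.666)–(2.492,1.000)
cell (2,1): code 0111 → (2.492,1.000)–(3.000,1.263)
cell (2,3): code 1001 → (3.000,3.590)–(2.000,3.543)
cell (3,1): code 0010 → (3.000,1.263)–(3.655,2.000)
cell (3,2): code 0011 → (3.655,2.000)–(3.637,3.000)
cell (3,3): code 0001 → (3.637,3.000)–(3.000,3.590)
total: 12 segments, chained into 1 closed loop(s), length Σ = 9.976696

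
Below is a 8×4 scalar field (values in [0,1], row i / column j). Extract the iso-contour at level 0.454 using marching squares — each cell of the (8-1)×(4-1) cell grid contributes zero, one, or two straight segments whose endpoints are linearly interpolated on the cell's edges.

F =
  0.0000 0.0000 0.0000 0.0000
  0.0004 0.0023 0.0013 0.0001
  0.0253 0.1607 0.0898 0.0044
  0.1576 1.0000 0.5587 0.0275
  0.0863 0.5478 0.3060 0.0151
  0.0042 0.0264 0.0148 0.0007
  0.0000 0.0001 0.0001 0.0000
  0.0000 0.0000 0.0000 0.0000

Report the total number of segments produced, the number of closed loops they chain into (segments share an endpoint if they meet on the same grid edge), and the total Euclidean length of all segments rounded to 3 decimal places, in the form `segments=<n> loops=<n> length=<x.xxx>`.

cell (2,0): code 0100 → (2.349,1.000)–(3.000,0.352)
cell (2,1): code 1100 → (2.777,2.000)–(2.349,1.000)
cell (2,2): code 1000 → (3.000,2.197)–(2.777,2.000)
cell (3,0): code 0110 → (3.000,0.352)–(4.000,0.797)
cell (3,1): code 1011 → (4.000,1.388)–(3.414,2.000)
cell (3,2): code 0001 → (3.414,2.000)–(3.000,2.197)
cell (4,0): code 0010 → (4.000,0.797)–(4.180,1.000)
cell (4,1): code 0001 → (4.180,1.000)–(4.000,1.388)
total: 8 segments, chained into 1 closed loop(s), length Σ = 5.403103

segments=8 loops=1 length=5.403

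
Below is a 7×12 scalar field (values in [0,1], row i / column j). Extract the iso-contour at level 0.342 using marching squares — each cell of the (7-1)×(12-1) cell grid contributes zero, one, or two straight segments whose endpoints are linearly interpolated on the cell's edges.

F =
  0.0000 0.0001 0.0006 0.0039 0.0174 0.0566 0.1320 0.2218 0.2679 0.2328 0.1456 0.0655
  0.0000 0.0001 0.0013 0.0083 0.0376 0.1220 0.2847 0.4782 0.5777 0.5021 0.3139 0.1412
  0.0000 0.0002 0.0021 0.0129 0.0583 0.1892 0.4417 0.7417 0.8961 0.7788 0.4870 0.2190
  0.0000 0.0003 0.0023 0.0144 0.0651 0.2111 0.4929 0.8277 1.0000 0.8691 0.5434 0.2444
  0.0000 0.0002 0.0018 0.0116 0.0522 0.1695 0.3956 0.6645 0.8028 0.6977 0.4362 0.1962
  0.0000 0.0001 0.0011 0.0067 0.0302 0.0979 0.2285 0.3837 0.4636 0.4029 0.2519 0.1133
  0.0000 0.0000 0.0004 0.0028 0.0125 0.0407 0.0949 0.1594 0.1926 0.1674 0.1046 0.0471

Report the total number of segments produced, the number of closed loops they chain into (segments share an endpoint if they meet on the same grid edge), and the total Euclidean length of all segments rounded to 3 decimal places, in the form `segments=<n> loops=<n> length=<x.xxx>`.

segments=20 loops=1 length=16.166

cell (0,6): code 0100 → (0.469,7.000)–(1.000,6.296)
cell (0,7): code 1100 → (0.239,8.000)–(0.469,7.000)
cell (0,8): code 1100 → (0.405,9.000)–(0.239,8.000)
cell (0,9): code 1000 → (1.000,9.851)–(0.405,9.000)
cell (1,5): code 0100 → (1.365,6.000)–(2.000,5.605)
cell (1,6): code 1110 → (1.000,6.296)–(1.365,6.000)
cell (1,9): code 1101 → (1.162,10.000)–(1.000,9.851)
cell (1,10): code 1000 → (2.000,10.541)–(1.162,10.000)
cell (2,5): code 0110 → (2.000,5.605)–(3.000,5.465)
cell (2,10): code 1001 → (3.000,10.674)–(2.000,10.541)
cell (3,5): code 0110 → (3.000,5.465)–(4.000,5.763)
cell (3,10): code 1001 → (4.000,10.393)–(3.000,10.674)
cell (4,5): code 0010 → (4.000,5.763)–(4.321,6.000)
cell (4,6): code 0111 → (4.321,6.000)–(5.000,6.731)
cell (4,9): code 1011 → (5.000,9.403)–(4.511,10.000)
cell (4,10): code 0001 → (4.511,10.000)–(4.000,10.393)
cell (5,6): code 0010 → (5.000,6.731)–(5.186,7.000)
cell (5,7): code 0011 → (5.186,7.000)–(5.449,8.000)
cell (5,8): code 0011 → (5.449,8.000)–(5.259,9.000)
cell (5,9): code 0001 → (5.259,9.000)–(5.000,9.403)
total: 20 segments, chained into 1 closed loop(s), length Σ = 16.166338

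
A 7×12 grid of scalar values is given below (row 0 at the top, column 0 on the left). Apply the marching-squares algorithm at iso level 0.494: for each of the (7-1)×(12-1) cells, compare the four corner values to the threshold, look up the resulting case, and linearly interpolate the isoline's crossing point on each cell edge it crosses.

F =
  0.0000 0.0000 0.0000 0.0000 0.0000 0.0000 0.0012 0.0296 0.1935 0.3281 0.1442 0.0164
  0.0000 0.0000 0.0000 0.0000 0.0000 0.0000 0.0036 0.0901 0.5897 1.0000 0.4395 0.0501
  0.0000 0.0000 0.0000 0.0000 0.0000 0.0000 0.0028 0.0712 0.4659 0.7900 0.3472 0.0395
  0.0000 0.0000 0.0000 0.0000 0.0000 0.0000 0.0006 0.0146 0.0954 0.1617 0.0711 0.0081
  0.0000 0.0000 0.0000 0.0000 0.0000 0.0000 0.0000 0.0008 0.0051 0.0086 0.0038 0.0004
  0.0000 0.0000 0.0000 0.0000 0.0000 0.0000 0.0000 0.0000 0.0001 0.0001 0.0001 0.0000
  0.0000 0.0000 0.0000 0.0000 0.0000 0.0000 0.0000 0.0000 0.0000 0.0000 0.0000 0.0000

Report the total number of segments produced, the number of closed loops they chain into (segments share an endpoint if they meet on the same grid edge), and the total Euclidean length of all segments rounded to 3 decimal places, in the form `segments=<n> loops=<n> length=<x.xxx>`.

segments=8 loops=1 length=6.519

cell (0,7): code 0100 → (0.758,8.000)–(1.000,7.808)
cell (0,8): code 1100 → (0.247,9.000)–(0.758,8.000)
cell (0,9): code 1000 → (1.000,9.903)–(0.247,9.000)
cell (1,7): code 0010 → (1.000,7.808)–(1.773,8.000)
cell (1,8): code 0111 → (1.773,8.000)–(2.000,8.087)
cell (1,9): code 1001 → (2.000,9.668)–(1.000,9.903)
cell (2,8): code 0010 → (2.000,8.087)–(2.471,9.000)
cell (2,9): code 0001 → (2.471,9.000)–(2.000,9.668)
total: 8 segments, chained into 1 closed loop(s), length Σ = 6.519070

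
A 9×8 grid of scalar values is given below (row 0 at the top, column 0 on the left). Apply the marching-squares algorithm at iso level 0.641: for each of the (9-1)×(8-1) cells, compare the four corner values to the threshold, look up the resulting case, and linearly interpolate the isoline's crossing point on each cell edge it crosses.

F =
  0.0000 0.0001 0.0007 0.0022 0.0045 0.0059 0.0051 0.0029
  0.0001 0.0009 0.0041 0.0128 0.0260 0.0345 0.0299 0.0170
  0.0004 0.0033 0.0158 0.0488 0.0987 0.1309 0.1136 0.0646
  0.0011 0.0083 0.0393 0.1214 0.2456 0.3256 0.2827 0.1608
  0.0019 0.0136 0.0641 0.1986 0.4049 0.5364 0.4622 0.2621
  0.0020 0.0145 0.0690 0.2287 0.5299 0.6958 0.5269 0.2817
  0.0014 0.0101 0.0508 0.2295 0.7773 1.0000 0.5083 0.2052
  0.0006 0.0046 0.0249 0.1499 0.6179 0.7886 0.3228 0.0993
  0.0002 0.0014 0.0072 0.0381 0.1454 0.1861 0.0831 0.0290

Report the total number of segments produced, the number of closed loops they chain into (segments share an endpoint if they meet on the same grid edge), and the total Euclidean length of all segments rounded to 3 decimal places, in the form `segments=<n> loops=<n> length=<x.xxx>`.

cell (4,4): code 0100 → (4.656,5.000)–(5.000,4.670)
cell (4,5): code 1000 → (5.000,5.324)–(4.656,5.000)
cell (5,3): code 0100 → (5.449,4.000)–(6.000,3.751)
cell (5,4): code 1110 → (5.000,4.670)–(5.449,4.000)
cell (5,5): code 1001 → (6.000,5.730)–(5.000,5.324)
cell (6,3): code 0010 → (6.000,3.751)–(6.855,4.000)
cell (6,4): code 0111 → (6.855,4.000)–(7.000,4.135)
cell (6,5): code 1001 → (7.000,5.317)–(6.000,5.730)
cell (7,4): code 0010 → (7.000,4.135)–(7.245,5.000)
cell (7,5): code 0001 → (7.245,5.000)–(7.000,5.317)
total: 10 segments, chained into 1 closed loop(s), length Σ = 6.909533

segments=10 loops=1 length=6.910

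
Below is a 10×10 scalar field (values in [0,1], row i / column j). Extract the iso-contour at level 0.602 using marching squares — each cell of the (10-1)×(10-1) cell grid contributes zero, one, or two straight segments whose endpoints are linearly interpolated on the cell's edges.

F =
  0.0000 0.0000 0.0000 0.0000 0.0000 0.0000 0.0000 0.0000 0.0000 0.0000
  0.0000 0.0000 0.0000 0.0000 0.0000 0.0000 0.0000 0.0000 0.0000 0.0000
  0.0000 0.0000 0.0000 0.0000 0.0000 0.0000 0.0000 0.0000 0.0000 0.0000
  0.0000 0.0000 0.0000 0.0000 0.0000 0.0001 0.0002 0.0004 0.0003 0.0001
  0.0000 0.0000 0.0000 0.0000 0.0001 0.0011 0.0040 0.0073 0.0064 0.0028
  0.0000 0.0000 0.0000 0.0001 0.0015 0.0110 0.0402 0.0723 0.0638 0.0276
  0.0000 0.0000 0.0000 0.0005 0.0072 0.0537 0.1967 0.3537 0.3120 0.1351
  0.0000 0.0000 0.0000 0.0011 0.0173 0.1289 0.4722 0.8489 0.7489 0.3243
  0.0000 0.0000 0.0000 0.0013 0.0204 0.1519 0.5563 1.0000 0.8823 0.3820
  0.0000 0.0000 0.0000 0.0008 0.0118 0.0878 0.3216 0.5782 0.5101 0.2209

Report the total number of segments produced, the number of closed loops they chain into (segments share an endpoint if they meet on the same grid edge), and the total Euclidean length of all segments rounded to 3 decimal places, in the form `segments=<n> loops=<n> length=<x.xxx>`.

segments=8 loops=1 length=7.629

cell (6,6): code 0100 → (6.501,7.000)–(7.000,6.345)
cell (6,7): code 1100 → (6.664,8.000)–(6.501,7.000)
cell (6,8): code 1000 → (7.000,8.346)–(6.664,8.000)
cell (7,6): code 0110 → (7.000,6.345)–(8.000,6.103)
cell (7,8): code 1001 → (8.000,8.560)–(7.000,8.346)
cell (8,6): code 0010 → (8.000,6.103)–(8.944,7.000)
cell (8,7): code 0011 → (8.944,7.000)–(8.753,8.000)
cell (8,8): code 0001 → (8.753,8.000)–(8.000,8.560)
total: 8 segments, chained into 1 closed loop(s), length Σ = 7.629036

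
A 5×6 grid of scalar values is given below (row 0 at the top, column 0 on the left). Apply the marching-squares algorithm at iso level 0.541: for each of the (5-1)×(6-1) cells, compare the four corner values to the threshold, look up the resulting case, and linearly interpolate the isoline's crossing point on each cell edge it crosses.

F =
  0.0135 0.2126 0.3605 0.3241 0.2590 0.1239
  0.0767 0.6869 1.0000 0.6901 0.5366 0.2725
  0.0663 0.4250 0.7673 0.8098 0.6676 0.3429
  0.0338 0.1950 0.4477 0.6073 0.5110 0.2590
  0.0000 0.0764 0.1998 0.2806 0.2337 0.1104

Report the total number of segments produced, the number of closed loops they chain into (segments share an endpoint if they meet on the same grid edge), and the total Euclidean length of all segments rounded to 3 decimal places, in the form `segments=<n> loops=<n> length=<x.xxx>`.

cell (0,0): code 0100 → (0.692,1.000)–(1.000,0.761)
cell (0,1): code 1100 → (0.282,2.000)–(0.692,1.000)
cell (0,2): code 1100 → (0.593,3.000)–(0.282,2.000)
cell (0,3): code 1000 → (1.000,3.971)–(0.593,3.000)
cell (1,0): code 0010 → (1.000,0.761)–(1.557,1.000)
cell (1,1): code 0111 → (1.557,1.000)–(2.000,1.339)
cell (1,3): code 1101 → (1.034,4.000)–(1.000,3.971)
cell (1,4): code 1000 → (2.000,4.390)–(1.034,4.000)
cell (2,1): code 0010 → (2.000,1.339)–(2.708,2.000)
cell (2,2): code 0111 → (2.708,2.000)–(3.000,2.585)
cell (2,3): code 1011 → (3.000,3.688)–(2.808,4.000)
cell (2,4): code 0001 → (2.808,4.000)–(2.000,4.390)
cell (3,2): code 0010 → (3.000,2.585)–(3.203,3.000)
cell (3,3): code 0001 → (3.203,3.000)–(3.000,3.688)
total: 14 segments, chained into 1 closed loop(s), length Σ = 9.886488

segments=14 loops=1 length=9.886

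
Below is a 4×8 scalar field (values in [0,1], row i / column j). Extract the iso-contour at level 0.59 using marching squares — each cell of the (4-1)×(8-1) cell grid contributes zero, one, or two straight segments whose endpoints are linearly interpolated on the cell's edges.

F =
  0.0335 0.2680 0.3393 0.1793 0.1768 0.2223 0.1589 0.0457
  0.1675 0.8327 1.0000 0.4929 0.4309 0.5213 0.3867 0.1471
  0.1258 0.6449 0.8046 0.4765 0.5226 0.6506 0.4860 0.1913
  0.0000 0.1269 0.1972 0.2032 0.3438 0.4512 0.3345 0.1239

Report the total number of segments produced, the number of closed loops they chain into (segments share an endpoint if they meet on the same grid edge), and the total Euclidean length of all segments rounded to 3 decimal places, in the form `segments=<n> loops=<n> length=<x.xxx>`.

cell (0,0): code 0100 → (0.570,1.000)–(1.000,0.635)
cell (0,1): code 1100 → (0.379,2.000)–(0.570,1.000)
cell (0,2): code 1000 → (1.000,2.809)–(0.379,2.000)
cell (1,0): code 0110 → (1.000,0.635)–(2.000,0.894)
cell (1,2): code 1001 → (2.000,2.654)–(1.000,2.809)
cell (1,4): code 0100 → (1.531,5.000)–(2.000,4.527)
cell (1,5): code 1000 → (2.000,5.368)–(1.531,5.000)
cell (2,0): code 0010 → (2.000,0.894)–(2.106,1.000)
cell (2,1): code 0011 → (2.106,1.000)–(2.353,2.000)
cell (2,2): code 0001 → (2.353,2.000)–(2.000,2.654)
cell (2,4): code 0010 → (2.000,4.527)–(2.304,5.000)
cell (2,5): code 0001 → (2.304,5.000)–(2.000,5.368)
total: 12 segments, chained into 2 closed loop(s), length Σ = 8.871298

segments=12 loops=2 length=8.871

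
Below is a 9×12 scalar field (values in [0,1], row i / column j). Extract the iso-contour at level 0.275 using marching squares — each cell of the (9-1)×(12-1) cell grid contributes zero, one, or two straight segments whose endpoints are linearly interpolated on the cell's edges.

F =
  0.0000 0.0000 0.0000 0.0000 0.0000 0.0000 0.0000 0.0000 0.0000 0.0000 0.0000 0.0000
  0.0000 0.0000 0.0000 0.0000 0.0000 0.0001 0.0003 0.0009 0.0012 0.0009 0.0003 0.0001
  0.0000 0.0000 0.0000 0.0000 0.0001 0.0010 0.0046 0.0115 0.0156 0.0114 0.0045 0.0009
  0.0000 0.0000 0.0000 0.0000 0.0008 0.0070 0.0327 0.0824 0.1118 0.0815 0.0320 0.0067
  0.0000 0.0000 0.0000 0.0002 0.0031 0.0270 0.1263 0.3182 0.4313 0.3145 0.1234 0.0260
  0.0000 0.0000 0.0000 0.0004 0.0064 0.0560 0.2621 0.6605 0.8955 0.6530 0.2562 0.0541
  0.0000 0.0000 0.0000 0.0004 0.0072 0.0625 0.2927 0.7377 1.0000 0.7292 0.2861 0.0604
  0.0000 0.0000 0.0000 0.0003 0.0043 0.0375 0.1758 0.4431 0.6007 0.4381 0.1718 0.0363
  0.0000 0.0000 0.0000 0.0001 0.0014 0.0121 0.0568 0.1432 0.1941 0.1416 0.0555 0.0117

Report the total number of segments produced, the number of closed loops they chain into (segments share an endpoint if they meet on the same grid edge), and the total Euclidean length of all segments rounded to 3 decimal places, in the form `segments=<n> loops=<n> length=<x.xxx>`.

segments=18 loops=1 length=13.070

cell (3,6): code 0100 → (3.817,7.000)–(4.000,6.775)
cell (3,7): code 1100 → (3.511,8.000)–(3.817,7.000)
cell (3,8): code 1100 → (3.830,9.000)–(3.511,8.000)
cell (3,9): code 1000 → (4.000,9.207)–(3.830,9.000)
cell (4,6): code 0110 → (4.000,6.775)–(5.000,6.032)
cell (4,9): code 1001 → (5.000,9.953)–(4.000,9.207)
cell (5,5): code 0100 → (5.422,6.000)–(6.000,5.923)
cell (5,6): code 1110 → (5.000,6.032)–(5.422,6.000)
cell (5,9): code 1101 → (5.629,10.000)–(5.000,9.953)
cell (5,10): code 1000 → (6.000,10.049)–(5.629,10.000)
cell (6,5): code 0010 → (6.000,5.923)–(6.151,6.000)
cell (6,6): code 0111 → (6.151,6.000)–(7.000,6.371)
cell (6,9): code 1011 → (7.000,9.612)–(6.097,10.000)
cell (6,10): code 0001 → (6.097,10.000)–(6.000,10.049)
cell (7,6): code 0010 → (7.000,6.371)–(7.561,7.000)
cell (7,7): code 0011 → (7.561,7.000)–(7.801,8.000)
cell (7,8): code 0011 → (7.801,8.000)–(7.550,9.000)
cell (7,9): code 0001 → (7.550,9.000)–(7.000,9.612)
total: 18 segments, chained into 1 closed loop(s), length Σ = 13.070206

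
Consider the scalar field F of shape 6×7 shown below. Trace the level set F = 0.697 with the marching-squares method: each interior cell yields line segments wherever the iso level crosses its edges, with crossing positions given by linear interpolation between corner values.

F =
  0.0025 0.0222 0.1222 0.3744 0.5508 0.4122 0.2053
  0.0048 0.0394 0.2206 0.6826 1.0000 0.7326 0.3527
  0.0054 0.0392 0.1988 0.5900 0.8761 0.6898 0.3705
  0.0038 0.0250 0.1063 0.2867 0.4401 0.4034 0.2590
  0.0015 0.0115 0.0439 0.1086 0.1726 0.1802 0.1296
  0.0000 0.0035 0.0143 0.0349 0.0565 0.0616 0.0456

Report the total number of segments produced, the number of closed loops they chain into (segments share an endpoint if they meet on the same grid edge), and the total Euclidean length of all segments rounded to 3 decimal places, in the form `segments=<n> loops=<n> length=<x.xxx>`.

cell (0,3): code 0100 → (0.325,4.000)–(1.000,3.045)
cell (0,4): code 1100 → (0.889,5.000)–(0.325,4.000)
cell (0,5): code 1000 → (1.000,5.094)–(0.889,5.000)
cell (1,3): code 0110 → (1.000,3.045)–(2.000,3.374)
cell (1,4): code 1011 → (2.000,4.961)–(1.832,5.000)
cell (1,5): code 0001 → (1.832,5.000)–(1.000,5.094)
cell (2,3): code 0010 → (2.000,3.374)–(2.411,4.000)
cell (2,4): code 0001 → (2.411,4.000)–(2.000,4.961)
total: 8 segments, chained into 1 closed loop(s), length Σ = 6.318488

segments=8 loops=1 length=6.318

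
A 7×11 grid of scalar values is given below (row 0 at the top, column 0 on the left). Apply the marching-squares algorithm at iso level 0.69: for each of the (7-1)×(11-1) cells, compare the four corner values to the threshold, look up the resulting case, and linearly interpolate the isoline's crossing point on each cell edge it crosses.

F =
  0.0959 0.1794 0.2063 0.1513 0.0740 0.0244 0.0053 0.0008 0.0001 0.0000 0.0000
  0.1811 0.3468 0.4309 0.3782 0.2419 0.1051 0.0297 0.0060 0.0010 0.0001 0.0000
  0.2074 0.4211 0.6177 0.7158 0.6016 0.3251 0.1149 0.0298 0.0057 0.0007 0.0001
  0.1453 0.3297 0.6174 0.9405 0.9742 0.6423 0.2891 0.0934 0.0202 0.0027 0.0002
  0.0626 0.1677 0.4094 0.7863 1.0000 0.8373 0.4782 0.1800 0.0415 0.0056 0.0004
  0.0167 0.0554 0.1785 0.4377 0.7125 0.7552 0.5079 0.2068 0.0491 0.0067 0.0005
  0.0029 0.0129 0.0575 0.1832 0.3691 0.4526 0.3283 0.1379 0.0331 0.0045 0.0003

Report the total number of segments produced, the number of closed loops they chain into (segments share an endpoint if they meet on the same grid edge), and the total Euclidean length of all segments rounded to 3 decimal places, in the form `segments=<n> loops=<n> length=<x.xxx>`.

cell (1,2): code 0100 → (1.924,3.000)–(2.000,2.737)
cell (1,3): code 1000 → (2.000,3.226)–(1.924,3.000)
cell (2,2): code 0110 → (2.000,2.737)–(3.000,2.225)
cell (2,3): code 1101 → (2.237,4.000)–(2.000,3.226)
cell (2,4): code 1000 → (3.000,4.856)–(2.237,4.000)
cell (3,2): code 0110 → (3.000,2.225)–(4.000,2.744)
cell (3,4): code 1101 → (3.245,5.000)–(3.000,4.856)
cell (3,5): code 1000 → (4.000,5.410)–(3.245,5.000)
cell (4,2): code 0010 → (4.000,2.744)–(4.276,3.000)
cell (4,3): code 0111 → (4.276,3.000)–(5.000,3.918)
cell (4,5): code 1001 → (5.000,5.264)–(4.000,5.410)
cell (5,3): code 0010 → (5.000,3.918)–(5.066,4.000)
cell (5,4): code 0011 → (5.066,4.000)–(5.215,5.000)
cell (5,5): code 0001 → (5.215,5.000)–(5.000,5.264)
total: 14 segments, chained into 1 closed loop(s), length Σ = 9.875228

segments=14 loops=1 length=9.875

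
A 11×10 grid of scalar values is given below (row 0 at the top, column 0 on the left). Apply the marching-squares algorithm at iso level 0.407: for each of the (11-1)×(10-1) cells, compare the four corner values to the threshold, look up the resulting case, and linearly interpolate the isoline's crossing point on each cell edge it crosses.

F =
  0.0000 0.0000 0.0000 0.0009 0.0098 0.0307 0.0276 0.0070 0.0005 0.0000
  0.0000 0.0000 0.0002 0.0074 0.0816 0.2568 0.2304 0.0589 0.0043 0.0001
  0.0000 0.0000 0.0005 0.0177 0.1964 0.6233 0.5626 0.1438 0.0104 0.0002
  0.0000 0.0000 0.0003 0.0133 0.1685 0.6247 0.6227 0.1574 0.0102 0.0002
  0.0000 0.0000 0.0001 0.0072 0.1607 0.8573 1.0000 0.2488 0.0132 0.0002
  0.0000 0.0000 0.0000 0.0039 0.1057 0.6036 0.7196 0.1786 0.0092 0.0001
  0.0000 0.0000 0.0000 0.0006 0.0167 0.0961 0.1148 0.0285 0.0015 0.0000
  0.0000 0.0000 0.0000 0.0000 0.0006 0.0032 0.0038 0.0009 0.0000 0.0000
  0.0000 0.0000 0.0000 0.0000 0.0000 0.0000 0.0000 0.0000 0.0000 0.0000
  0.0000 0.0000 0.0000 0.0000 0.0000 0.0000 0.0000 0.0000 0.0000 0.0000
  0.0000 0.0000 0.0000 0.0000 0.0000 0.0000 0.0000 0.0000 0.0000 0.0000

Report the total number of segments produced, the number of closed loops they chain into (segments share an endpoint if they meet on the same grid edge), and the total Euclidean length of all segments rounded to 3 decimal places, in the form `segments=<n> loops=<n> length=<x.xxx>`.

segments=12 loops=1 length=10.844

cell (1,4): code 0100 → (1.410,5.000)–(2.000,4.493)
cell (1,5): code 1100 → (1.532,6.000)–(1.410,5.000)
cell (1,6): code 1000 → (2.000,6.372)–(1.532,6.000)
cell (2,4): code 0110 → (2.000,4.493)–(3.000,4.523)
cell (2,6): code 1001 → (3.000,6.464)–(2.000,6.372)
cell (3,4): code 0110 → (3.000,4.523)–(4.000,4.354)
cell (3,6): code 1001 → (4.000,6.789)–(3.000,6.464)
cell (4,4): code 0110 → (4.000,4.354)–(5.000,4.605)
cell (4,6): code 1001 → (5.000,6.578)–(4.000,6.789)
cell (5,4): code 0010 → (5.000,4.605)–(5.387,5.000)
cell (5,5): code 0011 → (5.387,5.000)–(5.517,6.000)
cell (5,6): code 0001 → (5.517,6.000)–(5.000,6.578)
total: 12 segments, chained into 1 closed loop(s), length Σ = 10.843762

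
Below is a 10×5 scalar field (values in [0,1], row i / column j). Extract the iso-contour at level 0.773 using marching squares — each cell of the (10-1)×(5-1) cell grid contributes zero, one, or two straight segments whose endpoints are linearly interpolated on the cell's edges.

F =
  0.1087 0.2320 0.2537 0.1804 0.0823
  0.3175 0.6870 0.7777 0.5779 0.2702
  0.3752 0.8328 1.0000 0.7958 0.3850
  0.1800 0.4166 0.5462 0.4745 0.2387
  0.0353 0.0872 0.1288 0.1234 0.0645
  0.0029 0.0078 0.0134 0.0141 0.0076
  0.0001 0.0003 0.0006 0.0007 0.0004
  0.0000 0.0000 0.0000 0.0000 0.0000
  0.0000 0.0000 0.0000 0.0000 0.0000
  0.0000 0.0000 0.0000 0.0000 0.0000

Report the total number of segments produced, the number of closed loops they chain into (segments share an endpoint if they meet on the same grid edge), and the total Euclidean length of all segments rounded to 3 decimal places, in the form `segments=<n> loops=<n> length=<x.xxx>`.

segments=10 loops=1 length=5.502

cell (0,1): code 0100 → (0.991,2.000)–(1.000,1.948)
cell (0,2): code 1000 → (1.000,2.024)–(0.991,2.000)
cell (1,0): code 0100 → (1.590,1.000)–(2.000,0.869)
cell (1,1): code 1110 → (1.000,1.948)–(1.590,1.000)
cell (1,2): code 1101 → (1.895,3.000)–(1.000,2.024)
cell (1,3): code 1000 → (2.000,3.056)–(1.895,3.000)
cell (2,0): code 0010 → (2.000,0.869)–(2.144,1.000)
cell (2,1): code 0011 → (2.144,1.000)–(2.500,2.000)
cell (2,2): code 0011 → (2.500,2.000)–(2.071,3.000)
cell (2,3): code 0001 → (2.071,3.000)–(2.000,3.056)
total: 10 segments, chained into 1 closed loop(s), length Σ = 5.502395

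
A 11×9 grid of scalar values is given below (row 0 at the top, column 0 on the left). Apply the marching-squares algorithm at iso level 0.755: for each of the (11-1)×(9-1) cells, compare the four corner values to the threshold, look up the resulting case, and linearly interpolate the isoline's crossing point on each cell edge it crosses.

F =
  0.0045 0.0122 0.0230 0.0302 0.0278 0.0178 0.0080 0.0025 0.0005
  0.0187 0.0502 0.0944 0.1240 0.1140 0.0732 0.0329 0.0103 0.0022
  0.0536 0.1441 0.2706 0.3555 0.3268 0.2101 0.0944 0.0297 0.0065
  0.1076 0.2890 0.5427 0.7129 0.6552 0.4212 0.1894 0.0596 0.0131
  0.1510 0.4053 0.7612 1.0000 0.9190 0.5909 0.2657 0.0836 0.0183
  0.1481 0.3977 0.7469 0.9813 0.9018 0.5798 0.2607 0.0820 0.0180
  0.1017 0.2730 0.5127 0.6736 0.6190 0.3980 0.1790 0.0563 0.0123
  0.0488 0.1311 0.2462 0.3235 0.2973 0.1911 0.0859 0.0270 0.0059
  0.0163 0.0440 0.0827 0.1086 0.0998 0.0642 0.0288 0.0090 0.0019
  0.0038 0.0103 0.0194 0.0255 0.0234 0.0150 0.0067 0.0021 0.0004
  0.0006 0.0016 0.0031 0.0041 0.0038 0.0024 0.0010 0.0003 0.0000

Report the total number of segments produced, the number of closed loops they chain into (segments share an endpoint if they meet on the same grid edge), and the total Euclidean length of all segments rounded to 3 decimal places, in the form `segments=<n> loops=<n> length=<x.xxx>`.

cell (3,1): code 0100 → (3.972,2.000)–(4.000,1.983)
cell (3,2): code 1100 → (3.147,3.000)–(3.972,2.000)
cell (3,3): code 1100 → (3.378,4.000)–(3.147,3.000)
cell (3,4): code 1000 → (4.000,4.500)–(3.378,4.000)
cell (4,1): code 0010 → (4.000,1.983)–(4.434,2.000)
cell (4,2): code 0111 → (4.434,2.000)–(5.000,2.035)
cell (4,4): code 1001 → (5.000,4.456)–(4.000,4.500)
cell (5,2): code 0010 → (5.000,2.035)–(5.735,3.000)
cell (5,3): code 0011 → (5.735,3.000)–(5.519,4.000)
cell (5,4): code 0001 → (5.519,4.000)–(5.000,4.456)
total: 10 segments, chained into 1 closed loop(s), length Σ = 8.083913

segments=10 loops=1 length=8.084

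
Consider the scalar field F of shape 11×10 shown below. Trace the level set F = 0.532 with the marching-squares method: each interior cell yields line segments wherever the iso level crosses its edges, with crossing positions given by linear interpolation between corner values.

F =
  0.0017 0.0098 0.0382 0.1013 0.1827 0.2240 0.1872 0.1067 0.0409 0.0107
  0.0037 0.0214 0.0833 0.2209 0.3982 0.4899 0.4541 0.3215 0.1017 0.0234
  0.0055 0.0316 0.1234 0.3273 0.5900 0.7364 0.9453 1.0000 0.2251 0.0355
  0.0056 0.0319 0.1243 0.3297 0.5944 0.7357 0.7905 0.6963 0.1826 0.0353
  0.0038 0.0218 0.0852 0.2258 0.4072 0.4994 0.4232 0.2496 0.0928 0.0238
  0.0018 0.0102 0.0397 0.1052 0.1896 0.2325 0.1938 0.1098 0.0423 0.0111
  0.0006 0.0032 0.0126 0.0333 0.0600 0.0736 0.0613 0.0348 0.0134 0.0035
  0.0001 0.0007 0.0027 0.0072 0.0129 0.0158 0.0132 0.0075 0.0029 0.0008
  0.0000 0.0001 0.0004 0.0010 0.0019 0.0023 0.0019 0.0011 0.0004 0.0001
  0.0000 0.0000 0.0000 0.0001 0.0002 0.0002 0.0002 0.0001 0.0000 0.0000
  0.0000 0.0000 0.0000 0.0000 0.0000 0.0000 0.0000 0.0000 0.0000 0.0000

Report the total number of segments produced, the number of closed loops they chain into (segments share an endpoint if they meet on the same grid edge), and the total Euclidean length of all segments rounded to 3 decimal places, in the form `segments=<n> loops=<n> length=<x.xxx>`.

segments=12 loops=1 length=10.567

cell (1,3): code 0100 → (1.698,4.000)–(2.000,3.779)
cell (1,4): code 1100 → (1.171,5.000)–(1.698,4.000)
cell (1,5): code 1100 → (1.159,6.000)–(1.171,5.000)
cell (1,6): code 1100 → (1.310,7.000)–(1.159,6.000)
cell (1,7): code 1000 → (2.000,7.604)–(1.310,7.000)
cell (2,3): code 0110 → (2.000,3.779)–(3.000,3.764)
cell (2,7): code 1001 → (3.000,7.320)–(2.000,7.604)
cell (3,3): code 0010 → (3.000,3.764)–(3.333,4.000)
cell (3,4): code 0011 → (3.333,4.000)–(3.862,5.000)
cell (3,5): code 0011 → (3.862,5.000)–(3.704,6.000)
cell (3,6): code 0011 → (3.704,6.000)–(3.368,7.000)
cell (3,7): code 0001 → (3.368,7.000)–(3.000,7.320)
total: 12 segments, chained into 1 closed loop(s), length Σ = 10.566922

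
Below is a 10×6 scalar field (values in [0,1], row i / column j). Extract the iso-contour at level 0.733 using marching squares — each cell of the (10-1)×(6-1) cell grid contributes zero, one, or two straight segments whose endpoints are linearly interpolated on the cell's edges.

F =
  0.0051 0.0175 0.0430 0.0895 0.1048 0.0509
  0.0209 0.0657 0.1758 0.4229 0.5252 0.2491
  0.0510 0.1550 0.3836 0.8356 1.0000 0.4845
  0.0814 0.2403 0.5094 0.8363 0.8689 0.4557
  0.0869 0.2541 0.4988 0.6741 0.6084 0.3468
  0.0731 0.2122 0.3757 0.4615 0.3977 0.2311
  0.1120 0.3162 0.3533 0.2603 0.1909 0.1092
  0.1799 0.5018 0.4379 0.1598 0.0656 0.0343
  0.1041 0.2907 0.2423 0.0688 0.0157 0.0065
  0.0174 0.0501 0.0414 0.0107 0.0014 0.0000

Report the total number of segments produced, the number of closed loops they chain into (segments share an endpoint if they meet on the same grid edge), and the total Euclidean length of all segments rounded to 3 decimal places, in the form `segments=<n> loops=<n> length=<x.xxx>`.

segments=8 loops=1 length=6.505

cell (1,2): code 0100 → (1.751,3.000)–(2.000,2.773)
cell (1,3): code 1100 → (1.438,4.000)–(1.751,3.000)
cell (1,4): code 1000 → (2.000,4.518)–(1.438,4.000)
cell (2,2): code 0110 → (2.000,2.773)–(3.000,2.684)
cell (2,4): code 1001 → (3.000,4.329)–(2.000,4.518)
cell (3,2): code 0010 → (3.000,2.684)–(3.637,3.000)
cell (3,3): code 0011 → (3.637,3.000)–(3.522,4.000)
cell (3,4): code 0001 → (3.522,4.000)–(3.000,4.329)
total: 8 segments, chained into 1 closed loop(s), length Σ = 6.505170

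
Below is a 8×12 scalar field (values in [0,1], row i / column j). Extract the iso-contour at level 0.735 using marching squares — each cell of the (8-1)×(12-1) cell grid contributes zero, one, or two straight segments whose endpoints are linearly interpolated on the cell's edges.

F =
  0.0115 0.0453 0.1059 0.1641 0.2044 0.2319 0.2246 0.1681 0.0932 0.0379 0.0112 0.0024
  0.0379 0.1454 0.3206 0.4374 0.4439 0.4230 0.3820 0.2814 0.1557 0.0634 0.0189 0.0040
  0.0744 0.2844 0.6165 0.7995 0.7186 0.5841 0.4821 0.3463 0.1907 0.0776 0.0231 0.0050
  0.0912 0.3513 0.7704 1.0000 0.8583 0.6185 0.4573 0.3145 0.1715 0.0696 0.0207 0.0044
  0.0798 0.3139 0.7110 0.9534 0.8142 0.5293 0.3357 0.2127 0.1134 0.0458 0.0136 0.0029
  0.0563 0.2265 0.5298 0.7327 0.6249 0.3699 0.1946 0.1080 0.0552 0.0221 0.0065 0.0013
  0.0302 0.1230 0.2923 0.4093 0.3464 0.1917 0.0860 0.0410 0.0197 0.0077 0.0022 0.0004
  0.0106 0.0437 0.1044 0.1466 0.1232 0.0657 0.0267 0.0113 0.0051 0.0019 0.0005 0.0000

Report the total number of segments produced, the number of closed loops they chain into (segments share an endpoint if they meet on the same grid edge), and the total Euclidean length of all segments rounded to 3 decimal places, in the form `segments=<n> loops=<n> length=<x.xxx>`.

cell (1,2): code 0100 → (1.822,3.000)–(2.000,2.648)
cell (1,3): code 1000 → (2.000,3.797)–(1.822,3.000)
cell (2,1): code 0100 → (2.770,2.000)–(3.000,1.916)
cell (2,2): code 1110 → (2.000,2.648)–(2.770,2.000)
cell (2,3): code 1101 → (2.117,4.000)–(2.000,3.797)
cell (2,4): code 1000 → (3.000,4.514)–(2.117,4.000)
cell (3,1): code 0010 → (3.000,1.916)–(3.596,2.000)
cell (3,2): code 0111 → (3.596,2.000)–(4.000,2.099)
cell (3,4): code 1001 → (4.000,4.278)–(3.000,4.514)
cell (4,2): code 0010 → (4.000,2.099)–(4.990,3.000)
cell (4,3): code 0011 → (4.990,3.000)–(4.418,4.000)
cell (4,4): code 0001 → (4.418,4.000)–(4.000,4.278)
total: 12 segments, chained into 1 closed loop(s), length Σ = 8.756352

segments=12 loops=1 length=8.756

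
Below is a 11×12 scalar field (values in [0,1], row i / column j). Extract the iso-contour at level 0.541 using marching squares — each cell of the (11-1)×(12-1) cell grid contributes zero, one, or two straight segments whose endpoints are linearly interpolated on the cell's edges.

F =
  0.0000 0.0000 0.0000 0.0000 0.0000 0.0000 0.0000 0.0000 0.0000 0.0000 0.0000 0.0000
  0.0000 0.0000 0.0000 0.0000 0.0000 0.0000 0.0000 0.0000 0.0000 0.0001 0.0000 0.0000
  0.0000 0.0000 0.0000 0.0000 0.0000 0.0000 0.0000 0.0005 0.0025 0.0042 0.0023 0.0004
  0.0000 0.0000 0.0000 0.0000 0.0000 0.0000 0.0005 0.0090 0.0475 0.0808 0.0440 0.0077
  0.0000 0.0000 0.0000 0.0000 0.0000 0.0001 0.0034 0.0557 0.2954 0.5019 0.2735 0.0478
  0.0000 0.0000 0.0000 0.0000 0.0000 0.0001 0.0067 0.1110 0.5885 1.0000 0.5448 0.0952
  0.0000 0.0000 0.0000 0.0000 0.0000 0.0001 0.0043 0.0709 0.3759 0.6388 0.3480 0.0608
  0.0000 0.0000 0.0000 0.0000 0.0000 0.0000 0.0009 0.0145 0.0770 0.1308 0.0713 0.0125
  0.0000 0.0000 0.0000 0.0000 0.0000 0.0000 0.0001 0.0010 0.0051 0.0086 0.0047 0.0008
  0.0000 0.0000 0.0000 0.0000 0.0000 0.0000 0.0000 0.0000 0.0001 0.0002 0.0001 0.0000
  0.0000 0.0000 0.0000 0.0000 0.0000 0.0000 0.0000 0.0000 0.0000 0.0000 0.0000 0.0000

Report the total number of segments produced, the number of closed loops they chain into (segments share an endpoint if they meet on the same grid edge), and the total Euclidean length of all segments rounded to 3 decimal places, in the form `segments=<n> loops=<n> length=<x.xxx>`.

cell (4,7): code 0100 → (4.838,8.000)–(5.000,7.901)
cell (4,8): code 1100 → (4.078,9.000)–(4.838,8.000)
cell (4,9): code 1100 → (4.986,10.000)–(4.078,9.000)
cell (4,10): code 1000 → (5.000,10.008)–(4.986,10.000)
cell (5,7): code 0010 → (5.000,7.901)–(5.223,8.000)
cell (5,8): code 0111 → (5.223,8.000)–(6.000,8.628)
cell (5,9): code 1011 → (6.000,9.336)–(5.019,10.000)
cell (5,10): code 0001 → (5.019,10.000)–(5.000,10.008)
cell (6,8): code 0010 → (6.000,8.628)–(6.193,9.000)
cell (6,9): code 0001 → (6.193,9.000)–(6.000,9.336)
total: 10 segments, chained into 1 closed loop(s), length Σ = 6.067507

segments=10 loops=1 length=6.068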